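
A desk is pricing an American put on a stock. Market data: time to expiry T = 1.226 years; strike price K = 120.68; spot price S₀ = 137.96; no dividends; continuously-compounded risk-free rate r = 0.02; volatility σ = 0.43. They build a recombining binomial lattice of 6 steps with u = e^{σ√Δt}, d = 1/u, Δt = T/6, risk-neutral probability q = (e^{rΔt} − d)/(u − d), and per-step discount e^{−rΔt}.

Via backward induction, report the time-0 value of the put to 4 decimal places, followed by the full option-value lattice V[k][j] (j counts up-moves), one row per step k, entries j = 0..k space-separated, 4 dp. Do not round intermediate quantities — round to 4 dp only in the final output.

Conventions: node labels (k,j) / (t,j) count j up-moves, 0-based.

price = 16.0825
tree:
16.0825
23.3887 7.7179
32.9328 12.4831 2.2378
44.5379 19.7120 4.1766 0.0000
57.2797 30.0963 7.7954 0.0000 0.0000
68.4794 43.6772 14.5497 0.0000 0.0000 0.0000
77.7006 57.2797 27.1562 0.0000 0.0000 0.0000 0.0000

Δt=0.20433, u=1.21455, d=0.82335, q=0.46203, disc=e^(-rΔt)=0.99592
k=6 terminal: V=max(K-S,0) → 77.7006 57.2797 27.1562 0.0000 0.0000 0.0000 0.0000
k=5: j=0 S=52.2006 intr=68.4794 cont=67.9872 V=68.4794[EX]; j=1 S=77.0028 intr=43.6772 cont=43.1850 V=43.6772[EX]; j=2 S=113.5894 intr=7.0906 cont=14.5497 V=14.5497[hold]; j=3 S=167.5594 intr=0.0000 cont=0.0000 V=0.0000[hold]; j=4 S=247.1723 intr=0.0000 cont=0.0000 V=0.0000[hold]; j=5 S=364.6119 intr=0.0000 cont=0.0000 V=0.0000[hold]
k=4: j=0 S=63.4003 intr=57.2797 cont=56.7876 V=57.2797[EX]; j=1 S=93.5238 intr=27.1562 cont=30.0963 V=30.0963[hold]; j=2 S=137.9600 intr=0.0000 cont=7.7954 V=7.7954[hold]; j=3 S=203.5093 intr=0.0000 cont=0.0000 V=0.0000[hold]; j=4 S=300.2032 intr=0.0000 cont=0.0000 V=0.0000[hold]
k=3: j=0 S=77.0028 intr=43.6772 cont=44.5379 V=44.5379[hold]; j=1 S=113.5894 intr=7.0906 cont=19.7120 V=19.7120[hold]; j=2 S=167.5594 intr=0.0000 cont=4.1766 V=4.1766[hold]; j=3 S=247.1723 intr=0.0000 cont=0.0000 V=0.0000[hold]
k=2: j=0 S=93.5238 intr=27.1562 cont=32.9328 V=32.9328[hold]; j=1 S=137.9600 intr=0.0000 cont=12.4831 V=12.4831[hold]; j=2 S=203.5093 intr=0.0000 cont=2.2378 V=2.2378[hold]
k=1: j=0 S=113.5894 intr=7.0906 cont=23.3887 V=23.3887[hold]; j=1 S=167.5594 intr=0.0000 cont=7.7179 V=7.7179[hold]
k=0: j=0 S=137.9600 intr=0.0000 cont=16.0825 V=16.0825[hold]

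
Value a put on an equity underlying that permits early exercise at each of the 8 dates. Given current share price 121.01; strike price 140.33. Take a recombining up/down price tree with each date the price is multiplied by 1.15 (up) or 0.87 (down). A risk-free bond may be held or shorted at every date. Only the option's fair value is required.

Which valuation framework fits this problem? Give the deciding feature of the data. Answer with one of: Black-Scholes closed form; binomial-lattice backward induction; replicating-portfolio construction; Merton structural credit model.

Key observation: early exercise of the strike-140.33 put must be checked at each of the 8 dates (spot 121.01), which forces a node-by-node comparison of intrinsic and continuation value backward from expiry.

framework: binomial-lattice backward induction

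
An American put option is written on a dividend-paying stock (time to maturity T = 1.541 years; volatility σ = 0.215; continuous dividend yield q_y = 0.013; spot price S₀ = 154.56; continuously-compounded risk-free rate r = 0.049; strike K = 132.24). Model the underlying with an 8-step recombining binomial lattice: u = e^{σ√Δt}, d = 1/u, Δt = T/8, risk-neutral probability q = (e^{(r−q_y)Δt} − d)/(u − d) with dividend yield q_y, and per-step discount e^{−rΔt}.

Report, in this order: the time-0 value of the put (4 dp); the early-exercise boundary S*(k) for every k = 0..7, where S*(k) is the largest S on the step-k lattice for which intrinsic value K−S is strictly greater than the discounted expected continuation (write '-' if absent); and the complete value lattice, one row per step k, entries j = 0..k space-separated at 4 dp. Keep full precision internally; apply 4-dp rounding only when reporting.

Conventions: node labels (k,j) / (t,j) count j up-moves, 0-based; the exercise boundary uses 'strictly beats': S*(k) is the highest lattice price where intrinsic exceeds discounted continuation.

price = 4.7982
boundary = - - - - 105.9679 96.4259 105.9679 116.4542
tree:
4.7982
7.6719 2.1615
11.9556 3.7511 0.6939
18.0617 6.3856 1.3218 0.1111
26.2721 10.6087 2.4985 0.2304 0.0000
35.8141 17.0691 4.6778 0.4778 0.0000 0.0000
44.4969 26.2721 8.6565 0.9909 0.0000 0.0000 0.0000
52.3978 35.8141 15.7858 2.0550 0.0000 0.0000 0.0000 0.0000
59.5873 44.4969 26.2721 4.2619 0.0000 0.0000 0.0000 0.0000 0.0000

Δt=0.19262  u=1.09896  d=0.90995  q=0.51324  discount=0.99061
step 8 (expiry): payoffs max(K−S,0) = 59.5873 44.4969 26.2721 4.2619 0.0000 0.0000 0.0000 0.0000 0.0000
step 7: (k=7,j=0): S=79.8422, K−S=52.3978, hold=51.3552 ⇒ V=52.3978 exercise | (k=7,j=1): S=96.4259, K−S=35.8141, hold=34.8130 ⇒ V=35.8141 exercise | (k=7,j=2): S=116.4542, K−S=15.7858, hold=14.8348 ⇒ V=15.7858 exercise | (k=7,j=3): S=140.6425, K−S=0.0000, hold=2.0550 ⇒ V=2.0550 continue | (k=7,j=4): S=169.8548, K−S=0.0000, hold=0.0000 ⇒ V=0.0000 continue | (k=7,j=5): S=205.1347, K−S=0.0000, hold=0.0000 ⇒ V=0.0000 continue | (k=7,j=6): S=247.7425, K−S=0.0000, hold=0.0000 ⇒ V=0.0000 continue | (k=7,j=7): S=299.2002, K−S=0.0000, hold=0.0000 ⇒ V=0.0000 continue  boundary S*=116.4542
step 6: (k=6,j=0): S=87.7431, K−S=44.4969, hold=43.4740 ⇒ V=44.4969 exercise | (k=6,j=1): S=105.9679, K−S=26.2721, hold=25.2948 ⇒ V=26.2721 exercise | (k=6,j=2): S=127.9781, K−S=4.2619, hold=8.6565 ⇒ V=8.6565 continue | (k=6,j=3): S=154.5600, K−S=0.0000, hold=0.9909 ⇒ V=0.9909 continue | (k=6,j=4): S=186.6631, K−S=0.0000, hold=0.0000 ⇒ V=0.0000 continue | (k=6,j=5): S=225.4342, K−S=0.0000, hold=0.0000 ⇒ V=0.0000 continue | (k=6,j=6): S=272.2583, K−S=0.0000, hold=0.0000 ⇒ V=0.0000 continue  boundary S*=105.9679
step 5: (k=5,j=0): S=96.4259, K−S=35.8141, hold=34.8130 ⇒ V=35.8141 exercise | (k=5,j=1): S=116.4542, K−S=15.7858, hold=17.0691 ⇒ V=17.0691 continue | (k=5,j=2): S=140.6425, K−S=0.0000, hold=4.6778 ⇒ V=4.6778 continue | (k=5,j=3): S=169.8548, K−S=0.0000, hold=0.4778 ⇒ V=0.4778 continue | (k=5,j=4): S=205.1347, K−S=0.0000, hold=0.0000 ⇒ V=0.0000 continue | (k=5,j=5): S=247.7425, K−S=0.0000, hold=0.0000 ⇒ V=0.0000 continue  boundary S*=96.4259
step 4: (k=4,j=0): S=105.9679, K−S=26.2721, hold=25.9473 ⇒ V=26.2721 exercise | (k=4,j=1): S=127.9781, K−S=4.2619, hold=10.6087 ⇒ V=10.6087 continue | (k=4,j=2): S=154.5600, K−S=0.0000, hold=2.4985 ⇒ V=2.4985 continue | (k=4,j=3): S=186.6631, K−S=0.0000, hold=0.2304 ⇒ V=0.2304 continue | (k=4,j=4): S=225.4342, K−S=0.0000, hold=0.0000 ⇒ V=0.0000 continue  boundary S*=105.9679
step 3: (k=3,j=0): S=116.4542, K−S=15.7858, hold=18.0617 ⇒ V=18.0617 continue | (k=3,j=1): S=140.6425, K−S=0.0000, hold=6.3856 ⇒ V=6.3856 continue | (k=3,j=2): S=169.8548, K−S=0.0000, hold=1.3218 ⇒ V=1.3218 continue | (k=3,j=3): S=205.1347, K−S=0.0000, hold=0.1111 ⇒ V=0.1111 continue  boundary S*=-
step 2: (k=2,j=0): S=127.9781, K−S=4.2619, hold=11.9556 ⇒ V=11.9556 continue | (k=2,j=1): S=154.5600, K−S=0.0000, hold=3.7511 ⇒ V=3.7511 continue | (k=2,j=2): S=186.6631, K−S=0.0000, hold=0.6939 ⇒ V=0.6939 continue  boundary S*=-
step 1: (k=1,j=0): S=140.6425, K−S=0.0000, hold=7.6719 ⇒ V=7.6719 continue | (k=1,j=1): S=169.8548, K−S=0.0000, hold=2.1615 ⇒ V=2.1615 continue  boundary S*=-
step 0: (k=0,j=0): S=154.5600, K−S=0.0000, hold=4.7982 ⇒ V=4.7982 continue  boundary S*=-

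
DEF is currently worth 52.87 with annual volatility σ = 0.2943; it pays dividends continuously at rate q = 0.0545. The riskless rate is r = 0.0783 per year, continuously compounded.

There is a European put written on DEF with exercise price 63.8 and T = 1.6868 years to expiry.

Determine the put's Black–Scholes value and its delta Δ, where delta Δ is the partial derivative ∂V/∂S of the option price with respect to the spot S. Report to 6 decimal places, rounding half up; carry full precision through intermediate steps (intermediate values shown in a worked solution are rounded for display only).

σ√T = 0.2943·√1.6868 = 0.382228
d₁ = (ln(S/K) + (r−q+σ²/2)T) / (σ√T) = (ln(52.87/63.8) + (0.0783−0.0545+0.2943²/2)·1.6868) / 0.382228 = (-0.187917 + 0.113195) / 0.382228 = -0.195492
d₂ = d₁ − σ√T = -0.195492 − 0.382228 = -0.577719
e^{−rT} = 0.876274
e^{−qT} = 0.912168
N(−d₁) = 0.577496,  N(−d₂) = 0.718273
Put price V = K·e^{−rT}·N(−d₂) − S·e^{−qT}·N(−d₁) = 40.155982 − 27.850520 = 12.305462
Δ = −e^{−qT}·N(−d₁) = -0.526774

price = 12.305462
Δ = -0.526774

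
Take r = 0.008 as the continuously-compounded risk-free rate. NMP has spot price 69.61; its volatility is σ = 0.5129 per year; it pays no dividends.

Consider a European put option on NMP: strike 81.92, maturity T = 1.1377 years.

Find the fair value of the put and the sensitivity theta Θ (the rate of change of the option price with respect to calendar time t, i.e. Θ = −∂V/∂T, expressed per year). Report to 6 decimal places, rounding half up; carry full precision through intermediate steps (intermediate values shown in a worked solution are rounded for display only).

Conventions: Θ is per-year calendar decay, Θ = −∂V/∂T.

price = 22.656002
Θ = -6.215299

σ√T = 0.5129·√1.1377 = 0.547075
d₁ = (ln(S/K) + (r+σ²/2)T) / (σ√T) = (ln(69.61/81.92) + (0.008+0.5129²/2)·1.1377) / 0.547075 = (-0.162835 + 0.158747) / 0.547075 = -0.007472
d₂ = d₁ − σ√T = -0.007472 − 0.547075 = -0.554547
e^{−rT} = 0.990940
N(−d₁) = 0.502981,  N(−d₂) = 0.710398
Put price V = K·e^{−rT}·N(−d₂) − S·N(−d₁) = 57.668513 − 35.012511 = 22.656002
φ(d₁) = (1/√(2π))·e^{−d₁²/2} = 0.398931
Θ = −S·φ(d₁)·σ/(2√T) + r·K·e^{−rT}·N(−d₂) = −6.676647 + 0.461348 = -6.215299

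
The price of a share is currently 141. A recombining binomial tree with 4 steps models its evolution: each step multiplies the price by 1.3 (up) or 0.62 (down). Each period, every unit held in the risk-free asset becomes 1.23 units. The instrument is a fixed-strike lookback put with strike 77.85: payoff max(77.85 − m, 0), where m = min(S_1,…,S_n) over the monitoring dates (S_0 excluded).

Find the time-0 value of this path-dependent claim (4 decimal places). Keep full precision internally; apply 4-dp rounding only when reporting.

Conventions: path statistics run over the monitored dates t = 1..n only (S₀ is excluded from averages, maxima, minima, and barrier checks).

price = 0.2087

Set p* = 0.8971 (from d < R < u); the path-dependent value is the discounted p*-expectation over all price paths.
Enumerate all 2^4 = 16 price paths (U = up ×1.3, D = down ×0.62); each path with k up-moves has probability p*^k·(1−p*)^(4−k).
DDDD: m=20.8346, payoff=57.0154, prob=0.000112
UDDD: m=43.6855, payoff=34.1645, prob=0.000979
DUDD: m=43.6855, payoff=34.1645, prob=0.000979
UUDD: m=91.5987, payoff=0.0000, prob=0.008527
DDUD: m=43.6855, payoff=34.1645, prob=0.000979
UDUD: m=91.5987, payoff=0.0000, prob=0.008527
DUUD: m=87.4200, payoff=0.0000, prob=0.008527
UUUD: m=183.3000, payoff=0.0000, prob=0.074311
DDDU: m=33.6042, payoff=44.2458, prob=0.000979
UDDU: m=70.4605, payoff=7.3895, prob=0.008527
DUDU: m=70.4605, payoff=7.3895, prob=0.008527
UUDU: m=147.7398, payoff=0.0000, prob=0.074311
DDUU: m=54.2004, payoff=23.6496, prob=0.008527
UDUU: m=113.6460, payoff=0.0000, prob=0.074311
DUUU: m=87.4200, payoff=0.0000, prob=0.074311
UUUU: m=183.3000, payoff=0.0000, prob=0.647565
Price = Σ prob·payoff / R^4 = 0.477694 / 2.288866 = 0.2087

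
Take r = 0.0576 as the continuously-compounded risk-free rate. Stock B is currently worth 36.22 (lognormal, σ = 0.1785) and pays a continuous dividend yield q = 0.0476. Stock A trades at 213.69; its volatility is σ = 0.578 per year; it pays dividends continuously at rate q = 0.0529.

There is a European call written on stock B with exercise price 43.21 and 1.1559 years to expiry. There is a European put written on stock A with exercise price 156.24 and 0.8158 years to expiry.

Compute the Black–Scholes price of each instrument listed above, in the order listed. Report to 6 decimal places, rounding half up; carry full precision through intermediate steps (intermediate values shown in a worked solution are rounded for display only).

[stock B call K=43.21]
σ√T = 0.1785·√1.1559 = 0.191910
d₁ = (ln(S/K) + (r−q+σ²/2)T) / (σ√T) = (ln(36.22/43.21) + (0.0576−0.0476+0.1785²/2)·1.1559) / 0.191910 = (-0.176460 + 0.029974) / 0.191910 = -0.763308
d₂ = d₁ − σ√T = -0.763308 − 0.191910 = -0.955218
e^{−rT} = 0.935588
e^{−qT} = 0.946465
N(d₁) = 0.222640,  N(d₂) = 0.169734
price = S·e^{−qT}·N(d₁) − K·e^{−rT}·N(d₂) = 7.632311 − 6.861782 = 0.770530
[stock A put K=156.24]
σ√T = 0.578·√0.8158 = 0.522059
d₁ = (ln(S/K) + (r−q+σ²/2)T) / (σ√T) = (ln(213.69/156.24) + (0.0576−0.0529+0.578²/2)·0.8158) / 0.522059 = (0.313133 + 0.140107) / 0.522059 = 0.868178
d₂ = d₁ − σ√T = 0.868178 − 0.522059 = 0.346119
e^{−rT} = 0.954097
e^{−qT} = 0.957762
N(−d₁) = 0.192648,  N(−d₂) = 0.364627
price = K·e^{−rT}·N(−d₂) − S·e^{−qT}·N(−d₁) = 54.354210 − 39.428243 = 14.925966

price(stock B call K=43.21) = 0.770530
price(stock A put K=156.24) = 14.925966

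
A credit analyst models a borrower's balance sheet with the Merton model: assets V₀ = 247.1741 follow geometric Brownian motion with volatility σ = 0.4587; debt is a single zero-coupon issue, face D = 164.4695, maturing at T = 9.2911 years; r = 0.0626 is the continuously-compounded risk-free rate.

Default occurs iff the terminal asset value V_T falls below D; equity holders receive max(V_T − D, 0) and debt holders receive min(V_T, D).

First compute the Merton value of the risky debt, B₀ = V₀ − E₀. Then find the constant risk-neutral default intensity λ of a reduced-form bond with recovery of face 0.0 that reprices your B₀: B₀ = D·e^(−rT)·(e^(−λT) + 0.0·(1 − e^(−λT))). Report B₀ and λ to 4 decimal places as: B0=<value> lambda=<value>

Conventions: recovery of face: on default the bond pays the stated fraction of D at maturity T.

Equity is a call on the firm's assets struck at D = 164.4695:
d₁ = [ln(V₀/D) + (r + σ²/2)T] / (σ√T)
   = [ln(247.1741/164.4695) + (0.0626 + 0.5·0.4587²)·9.2911] / (0.4587·√9.2911)
   = [0.407368 + 1.559073] / 1.398177 = 1.406431
d₂ = d₁ − σ√T = 1.406431 − 1.398177 = 0.008254
N(d₁) = 0.920202,  N(d₂) = 0.503293,  e^(−rT) = 0.558990
E₀ = V₀·N(d₁) − D·e^(−rT)·N(d₂)
   = 247.1741·0.920202 − 164.4695·0.558990·0.503293 = 181.178923
B₀ = V₀ − E₀ = 247.1741 − 181.178923 = 65.995177
e^(−λT) = (B₀·e^(rT)/D − 0)/(1 − 0) = (65.9952·1.788939/164.4695 − 0)/1 = 0.71783161
λ = −ln(0.71783161)/9.2911 = 0.035681

B0=65.9952 lambda=0.0357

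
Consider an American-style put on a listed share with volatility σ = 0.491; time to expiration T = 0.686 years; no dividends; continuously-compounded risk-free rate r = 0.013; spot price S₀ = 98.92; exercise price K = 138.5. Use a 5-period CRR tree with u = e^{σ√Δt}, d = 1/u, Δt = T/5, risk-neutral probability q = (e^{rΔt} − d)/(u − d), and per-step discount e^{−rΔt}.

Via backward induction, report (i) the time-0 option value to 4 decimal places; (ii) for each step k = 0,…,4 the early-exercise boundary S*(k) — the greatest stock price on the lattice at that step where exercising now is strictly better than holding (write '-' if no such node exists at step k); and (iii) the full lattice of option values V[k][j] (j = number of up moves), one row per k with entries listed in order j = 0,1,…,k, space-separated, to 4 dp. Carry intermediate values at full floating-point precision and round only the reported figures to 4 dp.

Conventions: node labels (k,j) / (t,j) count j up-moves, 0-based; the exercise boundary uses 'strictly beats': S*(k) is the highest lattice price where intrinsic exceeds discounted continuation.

Δt=0.13720, u=1.19946, d=0.83371, q=0.45954, disc=e^(-rΔt)=0.99822
k=5 terminal: V=max(K-S,0) → 98.6562 81.1768 56.0293 19.8497 0.0000 0.0000
k=4: j=0 S=47.7909 intr=90.7091 cont=90.4623 V=90.7091[EX]; j=1 S=68.7567 intr=69.7433 cont=69.4965 V=69.7433[EX]; j=2 S=98.9200 intr=39.5800 cont=39.3332 V=39.5800[EX]; j=3 S=142.3159 intr=0.0000 cont=10.7089 V=10.7089[hold]; j=4 S=204.7495 intr=0.0000 cont=0.0000 V=0.0000[hold]  S*(4)=98.9200
k=3: j=0 S=57.3232 intr=81.1768 cont=80.9300 V=81.1768[EX]; j=1 S=82.4707 intr=56.0293 cont=55.7825 V=56.0293[EX]; j=2 S=118.6503 intr=19.8497 cont=26.2657 V=26.2657[hold]; j=3 S=170.7018 intr=0.0000 cont=5.7774 V=5.7774[hold]  S*(3)=82.4707
k=2: j=0 S=68.7567 intr=69.7433 cont=69.4965 V=69.7433[EX]; j=1 S=98.9200 intr=39.5800 cont=42.2763 V=42.2763[hold]; j=2 S=142.3159 intr=0.0000 cont=16.8205 V=16.8205[hold]  S*(2)=68.7567
k=1: j=0 S=82.4707 intr=56.0293 cont=57.0194 V=57.0194[hold]; j=1 S=118.6503 intr=19.8497 cont=30.5239 V=30.5239[hold]  S*(1)=-
k=0: j=0 S=98.9200 intr=39.5800 cont=44.7638 V=44.7638[hold]  S*(0)=-

price = 44.7638
boundary = - - 68.7567 82.4707 98.9200
tree:
44.7638
57.0194 30.5239
69.7433 42.2763 16.8205
81.1768 56.0293 26.2657 5.7774
90.7091 69.7433 39.5800 10.7089 0.0000
98.6562 81.1768 56.0293 19.8497 0.0000 0.0000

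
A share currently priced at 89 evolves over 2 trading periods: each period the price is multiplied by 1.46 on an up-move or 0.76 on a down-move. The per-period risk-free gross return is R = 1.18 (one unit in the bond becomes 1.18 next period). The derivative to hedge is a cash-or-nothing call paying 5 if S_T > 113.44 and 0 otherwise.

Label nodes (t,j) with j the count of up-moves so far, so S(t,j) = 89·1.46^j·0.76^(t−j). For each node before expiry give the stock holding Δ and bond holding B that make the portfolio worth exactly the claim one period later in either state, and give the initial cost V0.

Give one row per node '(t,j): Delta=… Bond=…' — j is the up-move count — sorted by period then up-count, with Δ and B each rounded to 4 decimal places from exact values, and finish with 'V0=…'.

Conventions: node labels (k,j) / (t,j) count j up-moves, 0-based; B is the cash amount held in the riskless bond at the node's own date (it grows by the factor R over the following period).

Under the risk-neutral measure, an up-move has probability p* = (R−d)/(u−d) = 0.6000 and values discount at R = 1.18.
At maturity the claim pays: V(2,0)=0.0000, V(2,1)=0.0000, V(2,2)=5.0000
(1,0): S=67.6400. Δ = (V_up−V_dn)/(S_up−S_dn) = (0.0000−0.0000)/(98.7544−51.4064) = 0.0000. V = [p*·0.0000 + (1−p*)·0.0000]/1.18 = 0.0000. B = V − Δ·S = 0.0000.
(1,1): S=129.9400. Δ = (V_up−V_dn)/(S_up−S_dn) = (5.0000−0.0000)/(189.7124−98.7544) = 0.0550. V = [p*·5.0000 + (1−p*)·0.0000]/1.18 = 2.5424. B = V − Δ·S = -4.6005.
(0,0): S=89.0000. Δ = (V_up−V_dn)/(S_up−S_dn) = (2.5424−0.0000)/(129.9400−67.6400) = 0.0408. V = [p*·2.5424 + (1−p*)·0.0000]/1.18 = 1.2927. B = V − Δ·S = -2.3392.
As a check, the time-0 holding Δ(0,0)·S0 + B(0,0) comes to 1.2927 — exactly V0.

(0,0): Delta=0.0408 Bond=-2.3392
(1,0): Delta=0.0000 Bond=0.0000
(1,1): Delta=0.0550 Bond=-4.6005
V0=1.2927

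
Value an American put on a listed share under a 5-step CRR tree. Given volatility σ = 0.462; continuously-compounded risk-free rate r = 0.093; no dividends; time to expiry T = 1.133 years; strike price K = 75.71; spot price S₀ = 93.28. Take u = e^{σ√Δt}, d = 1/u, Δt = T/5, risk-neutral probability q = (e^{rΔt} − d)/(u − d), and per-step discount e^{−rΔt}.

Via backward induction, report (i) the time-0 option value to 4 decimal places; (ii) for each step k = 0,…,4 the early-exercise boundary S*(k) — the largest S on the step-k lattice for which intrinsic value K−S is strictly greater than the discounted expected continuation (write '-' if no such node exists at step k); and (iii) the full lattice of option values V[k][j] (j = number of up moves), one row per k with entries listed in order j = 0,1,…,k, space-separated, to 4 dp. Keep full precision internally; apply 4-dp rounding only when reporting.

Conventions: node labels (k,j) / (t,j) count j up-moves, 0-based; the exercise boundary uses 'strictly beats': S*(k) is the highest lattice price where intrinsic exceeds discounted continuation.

Δt=0.22660  u=1.24598  d=0.80258  q=0.49327  discount=0.97915
step 5 (expiry): payoffs max(K−S,0) = 44.6479 27.4871 0.8453 0.0000 0.0000 0.0000
step 4: (k=4,j=0): S=38.7028, K−S=37.0072, hold=35.4284 ⇒ V=37.0072 exercise | (k=4,j=1): S=60.0849, K−S=15.6251, hold=14.0463 ⇒ V=15.6251 exercise | (k=4,j=2): S=93.2800, K−S=0.0000, hold=0.4194 ⇒ V=0.4194 continue | (k=4,j=3): S=144.8144, K−S=0.0000, hold=0.0000 ⇒ V=0.0000 continue | (k=4,j=4): S=224.8201, K−S=0.0000, hold=0.0000 ⇒ V=0.0000 continue  boundary S*=60.0849
step 3: (k=3,j=0): S=48.2229, K−S=27.4871, hold=25.9083 ⇒ V=27.4871 exercise | (k=3,j=1): S=74.8647, K−S=0.8453, hold=7.9552 ⇒ V=7.9552 continue | (k=3,j=2): S=116.2252, K−S=0.0000, hold=0.2081 ⇒ V=0.2081 continue | (k=3,j=3): S=180.4361, K−S=0.0000, hold=0.0000 ⇒ V=0.0000 continue  boundary S*=48.2229
step 2: (k=2,j=0): S=60.0849, K−S=15.6251, hold=17.4802 ⇒ V=17.4802 continue | (k=2,j=1): S=93.2800, K−S=0.0000, hold=4.0475 ⇒ V=4.0475 continue | (k=2,j=2): S=144.8144, K−S=0.0000, hold=0.1033 ⇒ V=0.1033 continue  boundary S*=-
step 1: (k=1,j=0): S=74.8647, K−S=0.8453, hold=10.6279 ⇒ V=10.6279 continue | (k=1,j=1): S=116.2252, K−S=0.0000, hold=2.0581 ⇒ V=2.0581 continue  boundary S*=-
step 0: (k=0,j=0): S=93.2800, K−S=0.0000, hold=6.2672 ⇒ V=6.2672 continue  boundary S*=-

price = 6.2672
boundary = - - - 48.2229 60.0849
tree:
6.2672
10.6279 2.0581
17.4802 4.0475 0.1033
27.4871 7.9552 0.2081 0.0000
37.0072 15.6251 0.4194 0.0000 0.0000
44.6479 27.4871 0.8453 0.0000 0.0000 0.0000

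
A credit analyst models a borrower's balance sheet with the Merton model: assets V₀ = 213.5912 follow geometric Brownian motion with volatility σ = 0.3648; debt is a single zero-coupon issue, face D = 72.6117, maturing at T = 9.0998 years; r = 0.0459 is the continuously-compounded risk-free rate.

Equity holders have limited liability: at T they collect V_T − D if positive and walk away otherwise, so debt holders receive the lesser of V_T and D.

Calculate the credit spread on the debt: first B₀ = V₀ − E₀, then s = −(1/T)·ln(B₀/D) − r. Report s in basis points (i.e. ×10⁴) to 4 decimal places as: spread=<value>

Equity is a call on the firm's assets struck at D = 72.6117:
d₁ = [ln(V₀/D) + (r + σ²/2)T] / (σ√T)
   = [ln(213.5912/72.6117) + (0.0459 + 0.5·0.3648²)·9.0998] / (0.3648·√9.0998)
   = [1.078938 + 1.023177] / 1.100451 = 1.910230
d₂ = d₁ − σ√T = 1.910230 − 1.100451 = 0.809779
N(d₁) = 0.971948,  N(d₂) = 0.790966,  e^(−rT) = 0.658572
E₀ = V₀·N(d₁) − D·e^(−rT)·N(d₂)
   = 213.5912·0.971948 − 72.6117·0.658572·0.790966 = 169.775522
B₀ = V₀ − E₀ = 213.5912 − 169.775522 = 43.815678
spread = −(1/T)·ln(B₀/D) − r = −(1/9.0998)·ln(43.815678/72.6117) − 0.0459 = 0.00961049
in basis points: 0.00961049 × 10⁴ = 96.1049 bp

spread=96.1049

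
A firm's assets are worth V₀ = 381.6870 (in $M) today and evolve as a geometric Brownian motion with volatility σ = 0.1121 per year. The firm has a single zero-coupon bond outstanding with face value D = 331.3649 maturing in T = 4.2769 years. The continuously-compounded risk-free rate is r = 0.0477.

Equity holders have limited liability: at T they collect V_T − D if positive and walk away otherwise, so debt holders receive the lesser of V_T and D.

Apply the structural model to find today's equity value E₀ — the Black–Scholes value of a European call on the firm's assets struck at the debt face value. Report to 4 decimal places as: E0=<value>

Work the structural quantities from V₀ = 381.6870 against face 331.3649:
d₁ = [ln(V₀/D) + (r + σ²/2)T] / (σ√T)
   = [ln(381.6870/331.3649) + (0.0477 + 0.5·0.1121²)·4.2769] / (0.1121·√4.2769)
   = [0.141381 + 0.230881] / 0.231830 = 1.605750
d₂ = d₁ − σ√T = 1.605750 − 0.231830 = 1.373920
N(d₁) = 0.945836,  N(d₂) = 0.915267,  e^(−rT) = 0.815456
E₀ = V₀·N(d₁) − D·e^(−rT)·N(d₂)
   = 381.6870·0.945836 − 331.3649·0.815456·0.915267 = 113.695808

E0=113.6958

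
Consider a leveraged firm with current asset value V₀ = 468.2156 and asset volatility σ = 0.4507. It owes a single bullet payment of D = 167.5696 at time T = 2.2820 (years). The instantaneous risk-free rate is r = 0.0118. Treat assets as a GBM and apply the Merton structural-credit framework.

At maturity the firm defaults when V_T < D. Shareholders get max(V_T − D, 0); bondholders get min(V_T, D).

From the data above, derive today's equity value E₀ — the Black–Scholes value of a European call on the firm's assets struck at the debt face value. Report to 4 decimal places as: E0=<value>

E0=309.8237

Apply the equity-as-call identities (strike 167.5696, horizon 2.2820 years):
d₁ = [ln(V₀/D) + (r + σ²/2)T] / (σ√T)
   = [ln(468.2156/167.5696) + (0.0118 + 0.5·0.4507²)·2.2820] / (0.4507·√2.2820)
   = [1.027530 + 0.258699] / 0.680840 = 1.889179
d₂ = d₁ − σ√T = 1.889179 − 0.680840 = 1.208339
N(d₁) = 0.970566,  N(d₂) = 0.886541,  e^(−rT) = 0.973432
E₀ = V₀·N(d₁) − D·e^(−rT)·N(d₂)
   = 468.2156·0.970566 − 167.5696·0.973432·0.886541 = 309.823695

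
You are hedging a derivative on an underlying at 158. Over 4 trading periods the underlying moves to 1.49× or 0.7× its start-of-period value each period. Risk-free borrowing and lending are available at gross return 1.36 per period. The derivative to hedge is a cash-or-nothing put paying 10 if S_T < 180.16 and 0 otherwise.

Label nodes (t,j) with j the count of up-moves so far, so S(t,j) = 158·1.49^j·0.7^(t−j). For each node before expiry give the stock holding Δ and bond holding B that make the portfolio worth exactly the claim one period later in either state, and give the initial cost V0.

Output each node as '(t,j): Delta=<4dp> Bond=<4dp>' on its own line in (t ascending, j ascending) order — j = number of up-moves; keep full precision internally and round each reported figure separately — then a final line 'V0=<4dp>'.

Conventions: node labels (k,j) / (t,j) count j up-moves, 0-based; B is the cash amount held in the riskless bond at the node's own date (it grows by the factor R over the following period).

Under the risk-neutral measure, an up-move has probability p* = (R−d)/(u−d) = 0.8354 and values discount at R = 1.36.
Payoffs at expiry: V(4,0)=10.0000, V(4,1)=10.0000, V(4,2)=10.0000, V(4,3)=0.0000, V(4,4)=0.0000
Node (3,0) S=54.1940: V=(p*·10.0000+(1−p*)·10.0000)/1.36=7.3529; Δ=(10.0000−10.0000)/(80.7491−37.9358)=0.0000; B=V−Δ·S=7.3529
Node (3,1) S=115.3558: V=(p*·10.0000+(1−p*)·10.0000)/1.36=7.3529; Δ=(10.0000−10.0000)/(171.8801−80.7491)=0.0000; B=V−Δ·S=7.3529
Node (3,2) S=245.5431: V=(p*·0.0000+(1−p*)·10.0000)/1.36=1.2100; Δ=(0.0000−10.0000)/(365.8592−171.8801)=-0.0516; B=V−Δ·S=13.8682
Node (3,3) S=522.6559: V=(p*·0.0000+(1−p*)·0.0000)/1.36=0.0000; Δ=(0.0000−0.0000)/(778.7574−365.8592)=0.0000; B=V−Δ·S=0.0000
Node (2,0) S=77.4200: V=(p*·7.3529+(1−p*)·7.3529)/1.36=5.4066; Δ=(7.3529−7.3529)/(115.3558−54.1940)=0.0000; B=V−Δ·S=5.4066
Node (2,1) S=164.7940: V=(p*·1.2100+(1−p*)·7.3529)/1.36=1.6330; Δ=(1.2100−7.3529)/(245.5431−115.3558)=-0.0472; B=V−Δ·S=9.4089
Node (2,2) S=350.7758: V=(p*·0.0000+(1−p*)·1.2100)/1.36=0.1464; Δ=(0.0000−1.2100)/(522.6559−245.5431)=-0.0044; B=V−Δ·S=1.6780
Node (1,0) S=110.6000: V=(p*·1.6330+(1−p*)·5.4066)/1.36=1.6573; Δ=(1.6330−5.4066)/(164.7940−77.4200)=-0.0432; B=V−Δ·S=6.4340
Node (1,1) S=235.4200: V=(p*·0.1464+(1−p*)·1.6330)/1.36=0.2875; Δ=(0.1464−1.6330)/(350.7758−164.7940)=-0.0080; B=V−Δ·S=2.1693
Node (0,0) S=158.0000: V=(p*·0.2875+(1−p*)·1.6573)/1.36=0.3772; Δ=(0.2875−1.6573)/(235.4200−110.6000)=-0.0110; B=V−Δ·S=2.1111
Verification: the root portfolio costs Δ(0,0)·S0 + B(0,0) = 0.3772, matching V0.

(0,0): Delta=-0.0110 Bond=2.1111
(1,0): Delta=-0.0432 Bond=6.4340
(1,1): Delta=-0.0080 Bond=2.1693
(2,0): Delta=0.0000 Bond=5.4066
(2,1): Delta=-0.0472 Bond=9.4089
(2,2): Delta=-0.0044 Bond=1.6780
(3,0): Delta=0.0000 Bond=7.3529
(3,1): Delta=0.0000 Bond=7.3529
(3,2): Delta=-0.0516 Bond=13.8682
(3,3): Delta=0.0000 Bond=0.0000
V0=0.3772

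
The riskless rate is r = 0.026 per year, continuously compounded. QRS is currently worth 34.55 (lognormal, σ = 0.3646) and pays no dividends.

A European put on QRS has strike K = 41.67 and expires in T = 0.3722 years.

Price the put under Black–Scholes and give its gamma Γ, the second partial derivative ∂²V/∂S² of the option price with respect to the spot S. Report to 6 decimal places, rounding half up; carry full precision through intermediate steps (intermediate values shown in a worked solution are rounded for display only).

σ√T = 0.3646·√0.3722 = 0.222436
d₁ = (ln(S/K) + (r+σ²/2)T) / (σ√T) = (ln(34.55/41.67) + (0.026+0.3646²/2)·0.3722) / 0.222436 = (-0.187374 + 0.034416) / 0.222436 = -0.687649
d₂ = d₁ − σ√T = -0.687649 − 0.222436 = -0.910085
e^{−rT} = 0.990369
N(−d₁) = 0.754163,  N(−d₂) = 0.818611
Put price V = K·e^{−rT}·N(−d₂) − S·N(−d₁) = 33.783015 − 26.056335 = 7.726679
φ(d₁) = (1/√(2π))·e^{−d₁²/2} = 0.314941
Γ = φ(d₁) / (S·σ·√T) = 0.040980

price = 7.726679
Γ = 0.040980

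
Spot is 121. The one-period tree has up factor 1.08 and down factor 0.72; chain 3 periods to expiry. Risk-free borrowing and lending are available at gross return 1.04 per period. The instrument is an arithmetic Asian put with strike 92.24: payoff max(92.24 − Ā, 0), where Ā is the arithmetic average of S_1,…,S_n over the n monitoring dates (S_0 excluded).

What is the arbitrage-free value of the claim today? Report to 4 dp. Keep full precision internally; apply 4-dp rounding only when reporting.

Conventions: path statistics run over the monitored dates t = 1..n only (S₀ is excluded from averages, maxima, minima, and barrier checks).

With p* = (R−d)/(u−d) = 0.8889, sum probability × payoff across the paths and divide by R^3.
Enumerate all 2^3 = 8 price paths (U = up ×1.08, D = down ×0.72); each path with k up-moves has probability p*^k·(1−p*)^(3−k).
DDD: Ā=65.0031, payoff=27.2369, prob=0.001372
UDD: Ā=97.5047, payoff=0.0000, prob=0.010974
DUD: Ā=82.9847, payoff=9.2553, prob=0.010974
UUD: Ā=124.4771, payoff=0.0000, prob=0.087791
DDU: Ā=72.5303, payoff=19.7097, prob=0.010974
UDU: Ā=108.7955, payoff=0.0000, prob=0.087791
DUU: Ā=94.2755, payoff=0.0000, prob=0.087791
UUU: Ā=141.4132, payoff=0.0000, prob=0.702332
Price = Σ prob·payoff / R^3 = 0.355222 / 1.124864 = 0.3158

price = 0.3158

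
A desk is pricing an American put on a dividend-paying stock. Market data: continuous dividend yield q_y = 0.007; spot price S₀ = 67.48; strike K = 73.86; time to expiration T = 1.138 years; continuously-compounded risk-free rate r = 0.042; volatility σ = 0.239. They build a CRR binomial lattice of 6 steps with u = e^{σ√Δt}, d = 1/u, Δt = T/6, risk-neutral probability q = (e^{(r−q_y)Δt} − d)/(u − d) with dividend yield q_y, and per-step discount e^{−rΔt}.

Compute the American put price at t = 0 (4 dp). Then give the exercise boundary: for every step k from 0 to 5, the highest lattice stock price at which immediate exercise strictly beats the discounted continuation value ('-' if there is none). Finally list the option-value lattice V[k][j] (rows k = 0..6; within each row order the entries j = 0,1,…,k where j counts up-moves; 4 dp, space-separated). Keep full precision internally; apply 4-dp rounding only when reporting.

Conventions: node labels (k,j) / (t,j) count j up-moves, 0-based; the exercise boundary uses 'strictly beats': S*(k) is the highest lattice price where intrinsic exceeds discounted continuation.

Δt=0.18967  u=1.10970  d=0.90115  q=0.50594  discount=0.99207
step 6 (expiry): payoffs max(K−S,0) = 37.7231 29.3601 19.0617 6.3800 0.0000 0.0000 0.0000
step 5: (k=5,j=0): S=40.1009, K−S=33.7591, hold=33.2262 ⇒ V=33.7591 exercise | (k=5,j=1): S=49.3813, K−S=24.4787, hold=23.9582 ⇒ V=24.4787 exercise | (k=5,j=2): S=60.8094, K−S=13.0506, hold=12.5452 ⇒ V=13.0506 exercise | (k=5,j=3): S=74.8823, K−S=0.0000, hold=3.1271 ⇒ V=3.1271 continue | (k=5,j=4): S=92.2120, K−S=0.0000, hold=0.0000 ⇒ V=0.0000 continue | (k=5,j=5): S=113.5522, K−S=0.0000, hold=0.0000 ⇒ V=0.0000 continue  boundary S*=60.8094
step 4: (k=4,j=0): S=44.4999, K−S=29.3601, hold=28.8331 ⇒ V=29.3601 exercise | (k=4,j=1): S=54.7983, K−S=19.0617, hold=18.5484 ⇒ V=19.0617 exercise | (k=4,j=2): S=67.4800, K−S=6.3800, hold=7.9662 ⇒ V=7.9662 continue | (k=4,j=3): S=83.0966, K−S=0.0000, hold=1.5327 ⇒ V=1.5327 continue | (k=4,j=4): S=102.3273, K−S=0.0000, hold=0.0000 ⇒ V=0.0000 continue  boundary S*=54.7983
step 3: (k=3,j=0): S=49.3813, K−S=24.4787, hold=23.9582 ⇒ V=24.4787 exercise | (k=3,j=1): S=60.8094, K−S=13.0506, hold=13.3414 ⇒ V=13.3414 continue | (k=3,j=2): S=74.8823, K−S=0.0000, hold=4.6739 ⇒ V=4.6739 continue | (k=3,j=3): S=92.2120, K−S=0.0000, hold=0.7512 ⇒ V=0.7512 continue  boundary S*=49.3813
step 2: (k=2,j=0): S=54.7983, K−S=19.0617, hold=18.6944 ⇒ V=19.0617 exercise | (k=2,j=1): S=67.4800, K−S=6.3800, hold=8.8851 ⇒ V=8.8851 continue | (k=2,j=2): S=83.0966, K−S=0.0000, hold=2.6679 ⇒ V=2.6679 continue  boundary S*=54.7983
step 1: (k=1,j=0): S=60.8094, K−S=13.0506, hold=13.8026 ⇒ V=13.8026 continue | (k=1,j=1): S=74.8823, K−S=0.0000, hold=5.6940 ⇒ V=5.6940 continue  boundary S*=-
step 0: (k=0,j=0): S=67.4800, K−S=6.3800, hold=9.6232 ⇒ V=9.6232 continue  boundary S*=-

price = 9.6232
boundary = - - 54.7983 49.3813 54.7983 60.8094
tree:
9.6232
13.8026 5.6940
19.0617 8.8851 2.6679
24.4787 13.3414 4.6739 0.7512
29.3601 19.0617 7.9662 1.5327 0.0000
33.7591 24.4787 13.0506 3.1271 0.0000 0.0000
37.7231 29.3601 19.0617 6.3800 0.0000 0.0000 0.0000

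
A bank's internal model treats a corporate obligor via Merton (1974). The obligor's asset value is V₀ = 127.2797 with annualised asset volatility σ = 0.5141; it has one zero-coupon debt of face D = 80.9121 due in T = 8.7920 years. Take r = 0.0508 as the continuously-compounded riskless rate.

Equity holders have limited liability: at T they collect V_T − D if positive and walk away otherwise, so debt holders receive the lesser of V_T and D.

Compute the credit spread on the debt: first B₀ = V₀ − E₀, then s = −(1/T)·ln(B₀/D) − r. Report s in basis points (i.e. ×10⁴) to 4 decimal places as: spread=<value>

Apply the equity-as-call identities (strike 80.9121, horizon 8.7920 years):
d₁ = [ln(V₀/D) + (r + σ²/2)T] / (σ√T)
   = [ln(127.2797/80.9121) + (0.0508 + 0.5·0.5141²)·8.7920] / (0.5141·√8.7920)
   = [0.453024 + 1.608491] / 1.524374 = 1.352368
d₂ = d₁ − σ√T = 1.352368 − 1.524374 = -0.172005
N(d₁) = 0.911871,  N(d₂) = 0.431717,  e^(−rT) = 0.639778
E₀ = V₀·N(d₁) − D·e^(−rT)·N(d₂)
   = 127.2797·0.911871 − 80.9121·0.639778·0.431717 = 93.714538
B₀ = V₀ − E₀ = 127.2797 − 93.714538 = 33.565162
spread = −(1/T)·ln(B₀/D) − r = −(1/8.7920)·ln(33.565162/80.9121) − 0.0508 = 0.04927674
in basis points: 0.04927674 × 10⁴ = 492.7674 bp

spread=492.7674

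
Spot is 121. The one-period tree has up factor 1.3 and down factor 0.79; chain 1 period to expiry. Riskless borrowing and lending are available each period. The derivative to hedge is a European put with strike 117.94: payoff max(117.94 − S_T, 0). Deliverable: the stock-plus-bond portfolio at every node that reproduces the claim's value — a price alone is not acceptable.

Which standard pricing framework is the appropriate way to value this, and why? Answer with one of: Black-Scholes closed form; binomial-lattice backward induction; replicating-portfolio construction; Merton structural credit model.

Key observation: the mandate to exhibit the hedge at every date and state singles out the replicating-portfolio construction on the 1-period tree with factors 1.3 and 0.79 from 121.

framework: replicating-portfolio construction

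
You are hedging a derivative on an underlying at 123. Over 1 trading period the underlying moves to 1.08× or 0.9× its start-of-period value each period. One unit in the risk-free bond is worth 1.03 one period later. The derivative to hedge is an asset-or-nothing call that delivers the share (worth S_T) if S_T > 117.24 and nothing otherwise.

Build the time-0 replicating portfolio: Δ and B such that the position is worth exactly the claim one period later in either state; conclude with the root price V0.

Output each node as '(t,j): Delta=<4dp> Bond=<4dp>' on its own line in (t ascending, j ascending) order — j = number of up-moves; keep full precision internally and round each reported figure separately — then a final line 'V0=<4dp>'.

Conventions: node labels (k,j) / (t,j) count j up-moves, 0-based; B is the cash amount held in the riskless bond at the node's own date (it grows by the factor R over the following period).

Under the risk-neutral measure, an up-move has probability p* = (R−d)/(u−d) = 0.7222 and values discount at R = 1.03.
At maturity the claim pays: V(1,0)=0.0000, V(1,1)=132.8400
  t=0,j=0: stock 123.0000 → up 132.8400 (V=132.8400), down 110.7000 (V=0.0000). Price 93.1456; hedge Δ=6.0000, bond B=-644.8544.
As a check, the time-0 holding Δ(0,0)·S0 + B(0,0) comes to 93.1456 — exactly V0.

(0,0): Delta=6.0000 Bond=-644.8544
V0=93.1456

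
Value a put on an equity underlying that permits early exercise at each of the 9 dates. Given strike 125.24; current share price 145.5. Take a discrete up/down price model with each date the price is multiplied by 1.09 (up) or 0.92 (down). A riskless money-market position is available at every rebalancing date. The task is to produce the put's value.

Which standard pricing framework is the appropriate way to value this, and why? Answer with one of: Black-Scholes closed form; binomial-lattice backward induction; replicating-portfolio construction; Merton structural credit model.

Key observation: with exercise allowed before expiry on a discrete up/down model (9 steps from spot 145.5), the strike-125.24 put's value must be rolled back through the tree testing early exercise at each node.

framework: binomial-lattice backward induction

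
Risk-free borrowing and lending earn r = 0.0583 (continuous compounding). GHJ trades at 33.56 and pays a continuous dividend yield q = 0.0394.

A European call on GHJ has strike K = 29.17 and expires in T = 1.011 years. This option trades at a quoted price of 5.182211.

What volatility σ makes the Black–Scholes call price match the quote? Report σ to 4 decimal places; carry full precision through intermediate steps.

sigma = 0.1637

At σ = 0.1637 the Black–Scholes value reproduces the quote:
σ√T = 0.1637·√1.011 = 0.164598
d₁ = (ln(S/K) + (r−q+σ²/2)T) / (σ√T) = (ln(33.56/29.17) + (0.0583−0.0394+0.1637²/2)·1.011) / 0.164598 = (0.140194 + 0.032654) / 0.164598 = 1.050124
d₂ = d₁ − σ√T = 1.050124 − 0.164598 = 0.885526
e^{−rT} = 0.942762
e^{−qT} = 0.960950
N(d₁) = 0.853170,  N(d₂) = 0.812064
V = S·e^{−qT}·N(d₁) − K·e^{−rT}·N(d₂) = 27.514261 − 22.332050 = 5.182211 (equal to the quote); since ∂V/∂σ > 0 for all σ, the implied volatility is unique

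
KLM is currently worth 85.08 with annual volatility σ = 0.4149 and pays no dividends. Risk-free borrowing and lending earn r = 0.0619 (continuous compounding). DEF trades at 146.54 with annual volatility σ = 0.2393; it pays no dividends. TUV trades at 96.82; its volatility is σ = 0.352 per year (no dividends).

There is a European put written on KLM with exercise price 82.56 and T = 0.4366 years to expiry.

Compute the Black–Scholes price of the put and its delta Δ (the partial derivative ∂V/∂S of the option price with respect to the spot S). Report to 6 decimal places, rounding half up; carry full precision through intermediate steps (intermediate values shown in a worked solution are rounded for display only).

σ√T = 0.4149·√0.4366 = 0.274148
d₁ = (ln(S/K) + (r+σ²/2)T) / (σ√T) = (ln(85.08/82.56) + (0.0619+0.4149²/2)·0.4366) / 0.274148 = (0.030067 + 0.064604) / 0.274148 = 0.345327
d₂ = d₁ − σ√T = 0.345327 − 0.274148 = 0.071179
e^{−rT} = 0.973336
N(−d₁) = 0.364924,  N(−d₂) = 0.471628
Put price V = K·e^{−rT}·N(−d₂) − S·N(−d₁) = 37.899357 − 31.047749 = 6.851609
Δ = −N(−d₁) = -0.364924

price = 6.851609
Δ = -0.364924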